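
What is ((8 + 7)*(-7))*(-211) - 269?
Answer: 21886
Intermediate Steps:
((8 + 7)*(-7))*(-211) - 269 = (15*(-7))*(-211) - 269 = -105*(-211) - 269 = 22155 - 269 = 21886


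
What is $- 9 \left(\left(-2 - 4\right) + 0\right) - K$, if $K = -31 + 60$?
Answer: $25$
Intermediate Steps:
$K = 29$
$- 9 \left(\left(-2 - 4\right) + 0\right) - K = - 9 \left(\left(-2 - 4\right) + 0\right) - 29 = - 9 \left(-6 + 0\right) - 29 = \left(-9\right) \left(-6\right) - 29 = 54 - 29 = 25$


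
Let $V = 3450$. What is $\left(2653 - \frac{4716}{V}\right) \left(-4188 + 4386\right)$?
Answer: $\frac{301888422}{575} \approx 5.2502 \cdot 10^{5}$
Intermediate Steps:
$\left(2653 - \frac{4716}{V}\right) \left(-4188 + 4386\right) = \left(2653 - \frac{4716}{3450}\right) \left(-4188 + 4386\right) = \left(2653 - \frac{786}{575}\right) 198 = \frac{1524689}{575} \cdot 198 = \frac{301888422}{575}$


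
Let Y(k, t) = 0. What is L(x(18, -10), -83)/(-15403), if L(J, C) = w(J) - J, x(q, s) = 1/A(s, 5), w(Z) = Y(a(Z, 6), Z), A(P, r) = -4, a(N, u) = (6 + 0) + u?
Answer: -1/61612 ≈ -1.6231e-5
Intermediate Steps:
a(N, u) = 6 + u
w(Z) = 0
x(q, s) = -¼ (x(q, s) = 1/(-4) = -¼)
L(J, C) = -J (L(J, C) = 0 - J = -J)
L(x(18, -10), -83)/(-15403) = -1*(-¼)/(-15403) = (¼)*(-1/15403) = -1/61612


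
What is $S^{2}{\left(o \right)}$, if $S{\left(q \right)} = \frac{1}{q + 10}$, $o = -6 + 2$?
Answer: $\frac{1}{36} \approx 0.027778$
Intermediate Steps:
$o = -4$
$S{\left(q \right)} = \frac{1}{10 + q}$
$S^{2}{\left(o \right)} = \left(\frac{1}{10 - 4}\right)^{2} = \left(\frac{1}{6}\right)^{2} = \frac{1}{36}$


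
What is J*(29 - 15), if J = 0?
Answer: 0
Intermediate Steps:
J*(29 - 15) = 0*(29 - 15) = 0*14 = 0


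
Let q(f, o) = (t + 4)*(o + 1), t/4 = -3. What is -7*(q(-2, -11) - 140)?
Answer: 420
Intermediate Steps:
t = -12 (t = 4*(-3) = -12)
q(f, o) = -8 - 8*o (q(f, o) = (-12 + 4)*(o + 1) = -8*(1 + o) = -8 - 8*o)
-7*(q(-2, -11) - 140) = -7*((-8 - 8*(-11)) - 140) = -7*((-8 + 88) - 140) = -7*(80 - 140) = -7*(-60) = 420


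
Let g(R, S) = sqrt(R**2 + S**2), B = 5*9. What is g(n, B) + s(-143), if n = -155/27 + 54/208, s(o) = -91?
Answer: -91 + sqrt(16203732481)/2808 ≈ -45.667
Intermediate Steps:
n = -15391/2808 (n = -155*1/27 + 54*(1/208) = -155/27 + 27/104 = -15391/2808 ≈ -5.4811)
B = 45
g(n, B) + s(-143) = sqrt((-15391/2808)**2 + 45**2) - 91 = sqrt(236882881/7884864 + 2025) - 91 = sqrt(16203732481/7884864) - 91 = sqrt(16203732481)/2808 - 91 = -91 + sqrt(16203732481)/2808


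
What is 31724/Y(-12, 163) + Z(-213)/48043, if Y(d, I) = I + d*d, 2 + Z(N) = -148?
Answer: 1524070082/14749201 ≈ 103.33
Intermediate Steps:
Z(N) = -150 (Z(N) = -2 - 148 = -150)
Y(d, I) = I + d²
31724/Y(-12, 163) + Z(-213)/48043 = 31724/(163 + (-12)²) - 150/48043 = 31724/(163 + 144) - 150*1/48043 = 31724/307 - 150/48043 = 1524070082/14749201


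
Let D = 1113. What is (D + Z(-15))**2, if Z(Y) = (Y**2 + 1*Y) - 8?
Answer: 1729225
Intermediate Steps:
Z(Y) = -8 + Y + Y**2 (Z(Y) = (Y**2 + Y) - 8 = (Y + Y**2) - 8 = -8 + Y + Y**2)
(D + Z(-15))**2 = (1113 + (-8 - 15 + (-15)**2))**2 = (1113 + (-8 - 15 + 225))**2 = (1113 + 202)**2 = 1315**2 = 1729225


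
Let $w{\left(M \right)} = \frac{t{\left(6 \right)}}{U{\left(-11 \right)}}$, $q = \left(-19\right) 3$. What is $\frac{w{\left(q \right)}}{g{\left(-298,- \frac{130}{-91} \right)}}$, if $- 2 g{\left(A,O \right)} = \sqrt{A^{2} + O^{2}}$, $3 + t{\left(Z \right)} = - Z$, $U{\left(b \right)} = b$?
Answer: $- \frac{63 \sqrt{1087874}}{11966614} \approx -0.0054911$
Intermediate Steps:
$q = -57$
$t{\left(Z \right)} = -3 - Z$
$w{\left(M \right)} = \frac{9}{11}$ ($w{\left(M \right)} = \frac{-3 - 6}{-11} = \left(-3 - 6\right) \left(- \frac{1}{11}\right) = \left(-9\right) \left(- \frac{1}{11}\right) = \frac{9}{11}$)
$g{\left(A,O \right)} = - \frac{\sqrt{A^{2} + O^{2}}}{2}$
$\frac{w{\left(q \right)}}{g{\left(-298,- \frac{130}{-91} \right)}} = \frac{9}{11 \left(- \frac{\sqrt{\left(-298\right)^{2} + \left(- \frac{130}{-91}\right)^{2}}}{2}\right)} = \frac{9}{11 \left(- \frac{\sqrt{88804 + \left(\left(-130\right) \left(- \frac{1}{91}\right)\right)^{2}}}{2}\right)} = \frac{9}{11 \left(- \frac{\sqrt{88804 + \left(\frac{10}{7}\right)^{2}}}{2}\right)} = \frac{9}{11 \left(- \frac{\sqrt{88804 + \frac{100}{49}}}{2}\right)} = \frac{9}{11 \left(- \frac{\sqrt{\frac{4351496}{49}}}{2}\right)} = \frac{9}{11 \left(- \frac{\frac{2}{7} \sqrt{1087874}}{2}\right)} = \frac{9}{11 \left(- \frac{\sqrt{1087874}}{7}\right)} = \frac{9 \left(- \frac{7 \sqrt{1087874}}{1087874}\right)}{11} = - \frac{63 \sqrt{1087874}}{11966614}$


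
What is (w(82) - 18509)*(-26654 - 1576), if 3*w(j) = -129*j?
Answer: 622048050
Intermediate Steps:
w(j) = -43*j (w(j) = (-129*j)/3 = -43*j)
(w(82) - 18509)*(-26654 - 1576) = (-43*82 - 18509)*(-26654 - 1576) = (-3526 - 18509)*(-28230) = -22035*(-28230) = 622048050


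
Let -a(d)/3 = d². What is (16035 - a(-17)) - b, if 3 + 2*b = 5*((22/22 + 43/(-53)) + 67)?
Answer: 886983/53 ≈ 16736.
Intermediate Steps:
a(d) = -3*d²
b = 8823/53 (b = -3/2 + (5*((22/22 + 43/(-53)) + 67))/2 = -3/2 + (5*((22*(1/22) + 43*(-1/53)) + 67))/2 = -3/2 + (5*((1 - 43/53) + 67))/2 = -3/2 + (5*(10/53 + 67))/2 = -3/2 + (5*(3561/53))/2 = -3/2 + (½)*(17805/53) = -3/2 + 17805/106 = 8823/53 ≈ 166.47)
(16035 - a(-17)) - b = (16035 - (-3)*(-17)²) - 1*8823/53 = (16035 - (-3)*289) - 8823/53 = (16035 - 1*(-867)) - 8823/53 = (16035 + 867) - 8823/53 = 16902 - 8823/53 = 886983/53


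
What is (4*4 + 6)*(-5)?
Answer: -110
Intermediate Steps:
(4*4 + 6)*(-5) = (16 + 6)*(-5) = 22*(-5) = -110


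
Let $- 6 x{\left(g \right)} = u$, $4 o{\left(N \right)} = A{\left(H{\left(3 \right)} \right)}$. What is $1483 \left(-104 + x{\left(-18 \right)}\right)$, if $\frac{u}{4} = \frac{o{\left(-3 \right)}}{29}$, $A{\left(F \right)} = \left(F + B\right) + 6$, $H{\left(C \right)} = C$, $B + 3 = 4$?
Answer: $- \frac{13425599}{87} \approx -1.5432 \cdot 10^{5}$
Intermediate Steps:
$B = 1$ ($B = -3 + 4 = 1$)
$A{\left(F \right)} = 7 + F$ ($A{\left(F \right)} = \left(F + 1\right) + 6 = \left(1 + F\right) + 6 = 7 + F$)
$o{\left(N \right)} = \frac{5}{2}$ ($o{\left(N \right)} = \frac{7 + 3}{4} = \frac{1}{4} \cdot 10 = \frac{5}{2}$)
$u = \frac{10}{29}$ ($u = 4 \frac{5}{2 \cdot 29} = 4 \cdot \frac{5}{2} \cdot \frac{1}{29} = 4 \cdot \frac{5}{58} = \frac{10}{29} \approx 0.34483$)
$x{\left(g \right)} = - \frac{5}{87}$ ($x{\left(g \right)} = \left(- \frac{1}{6}\right) \frac{10}{29} = - \frac{5}{87}$)
$1483 \left(-104 + x{\left(-18 \right)}\right) = 1483 \left(-104 - \frac{5}{87}\right) = 1483 \left(- \frac{9053}{87}\right) = - \frac{13425599}{87}$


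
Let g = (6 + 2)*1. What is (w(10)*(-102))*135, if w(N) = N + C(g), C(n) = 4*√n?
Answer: -137700 - 110160*√2 ≈ -2.9349e+5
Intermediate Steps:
g = 8 (g = 8*1 = 8)
w(N) = N + 8*√2 (w(N) = N + 4*√8 = N + 4*(2*√2) = N + 8*√2)
(w(10)*(-102))*135 = ((10 + 8*√2)*(-102))*135 = (-1020 - 816*√2)*135 = -137700 - 110160*√2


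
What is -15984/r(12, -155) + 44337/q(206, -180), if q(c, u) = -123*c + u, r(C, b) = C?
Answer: -11344771/8506 ≈ -1333.7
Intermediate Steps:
q(c, u) = u - 123*c
-15984/r(12, -155) + 44337/q(206, -180) = -15984/12 + 44337/(-180 - 123*206) = -15984*1/12 + 44337/(-180 - 25338) = -1332 + 44337/(-25518) = -1332 + 44337*(-1/25518) = -1332 - 14779/8506 = -11344771/8506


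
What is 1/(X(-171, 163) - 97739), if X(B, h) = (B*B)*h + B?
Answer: 1/4668373 ≈ 2.1421e-7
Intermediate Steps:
X(B, h) = B + h*B**2 (X(B, h) = B**2*h + B = h*B**2 + B = B + h*B**2)
1/(X(-171, 163) - 97739) = 1/(-171*(1 - 171*163) - 97739) = 1/(-171*(1 - 27873) - 97739) = 1/(-171*(-27872) - 97739) = 1/(4766112 - 97739) = 1/4668373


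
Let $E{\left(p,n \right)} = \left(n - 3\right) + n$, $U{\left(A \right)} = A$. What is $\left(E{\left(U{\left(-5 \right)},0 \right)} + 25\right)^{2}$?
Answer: $484$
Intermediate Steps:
$E{\left(p,n \right)} = -3 + 2 n$ ($E{\left(p,n \right)} = \left(n - 3\right) + n = \left(-3 + n\right) + n = -3 + 2 n$)
$\left(E{\left(U{\left(-5 \right)},0 \right)} + 25\right)^{2} = \left(\left(-3 + 2 \cdot 0\right) + 25\right)^{2} = \left(\left(-3 + 0\right) + 25\right)^{2} = \left(-3 + 25\right)^{2} = 22^{2} = 484$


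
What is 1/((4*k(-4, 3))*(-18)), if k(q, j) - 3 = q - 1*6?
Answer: 1/504 ≈ 0.0019841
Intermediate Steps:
k(q, j) = -3 + q (k(q, j) = 3 + (q - 1*6) = 3 + (q - 6) = 3 + (-6 + q) = -3 + q)
1/((4*k(-4, 3))*(-18)) = 1/((4*(-3 - 4))*(-18)) = 1/((4*(-7))*(-18)) = 1/(-28*(-18)) = 1/504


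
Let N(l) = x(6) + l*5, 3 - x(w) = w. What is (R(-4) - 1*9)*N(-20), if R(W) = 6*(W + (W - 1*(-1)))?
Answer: 5253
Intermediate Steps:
x(w) = 3 - w
R(W) = 6 + 12*W (R(W) = 6*(W + (W + 1)) = 6*(W + (1 + W)) = 6*(1 + 2*W) = 6 + 12*W)
N(l) = -3 + 5*l (N(l) = (3 - 1*6) + l*5 = (3 - 6) + 5*l = -3 + 5*l)
(R(-4) - 1*9)*N(-20) = ((6 + 12*(-4)) - 1*9)*(-3 + 5*(-20)) = ((6 - 48) - 9)*(-3 - 100) = (-42 - 9)*(-103) = -51*(-103) = 5253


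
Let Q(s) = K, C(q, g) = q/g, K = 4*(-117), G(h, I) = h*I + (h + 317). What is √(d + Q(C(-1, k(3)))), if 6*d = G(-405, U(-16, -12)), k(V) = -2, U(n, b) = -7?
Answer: I*√366/6 ≈ 3.1885*I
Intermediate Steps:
G(h, I) = 317 + h + I*h (G(h, I) = I*h + (317 + h) = 317 + h + I*h)
K = -468
Q(s) = -468
d = 2747/6 (d = (317 - 405 - 7*(-405))/6 = (317 - 405 + 2835)/6 = (⅙)*2747 = 2747/6 ≈ 457.83)
√(d + Q(C(-1, k(3)))) = √(2747/6 - 468) = √(-61/6) = I*√366/6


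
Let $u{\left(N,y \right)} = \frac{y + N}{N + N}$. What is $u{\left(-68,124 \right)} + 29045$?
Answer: $\frac{493758}{17} \approx 29045.0$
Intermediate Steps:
$u{\left(N,y \right)} = \frac{N + y}{2 N}$
$u{\left(-68,124 \right)} + 29045 = \frac{-68 + 124}{2 \left(-68\right)} + 29045 = \frac{1}{2} \left(- \frac{1}{68}\right) 56 + 29045 = - \frac{7}{17} + 29045 = \frac{493758}{17}$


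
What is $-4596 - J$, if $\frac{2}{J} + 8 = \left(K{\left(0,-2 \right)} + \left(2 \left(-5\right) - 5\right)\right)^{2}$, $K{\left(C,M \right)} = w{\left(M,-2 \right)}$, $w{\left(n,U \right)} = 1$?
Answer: $- \frac{432025}{94} \approx -4596.0$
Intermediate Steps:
$K{\left(C,M \right)} = 1$
$J = \frac{1}{94}$ ($J = \frac{2}{-8 + \left(1 + \left(2 \left(-5\right) - 5\right)\right)^{2}} = \frac{2}{-8 + \left(1 - 15\right)^{2}} = \frac{2}{-8 + \left(-14\right)^{2}} = \frac{2}{-8 + 196} = \frac{2}{188} = 2 \cdot \frac{1}{188} = \frac{1}{94} \approx 0.010638$)
$-4596 - J = -4596 - \frac{1}{94} = - \frac{432025}{94}$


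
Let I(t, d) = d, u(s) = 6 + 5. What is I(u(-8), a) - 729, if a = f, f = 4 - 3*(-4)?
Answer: -713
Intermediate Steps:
u(s) = 11
f = 16 (f = 4 + 12 = 16)
a = 16
I(u(-8), a) - 729 = 16 - 729 = -713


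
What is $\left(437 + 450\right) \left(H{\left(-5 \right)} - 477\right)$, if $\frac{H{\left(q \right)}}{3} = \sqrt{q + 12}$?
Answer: $-423099 + 2661 \sqrt{7} \approx -4.1606 \cdot 10^{5}$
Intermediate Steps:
$H{\left(q \right)} = 3 \sqrt{12 + q}$ ($H{\left(q \right)} = 3 \sqrt{q + 12} = 3 \sqrt{12 + q}$)
$\left(437 + 450\right) \left(H{\left(-5 \right)} - 477\right) = \left(437 + 450\right) \left(3 \sqrt{12 - 5} - 477\right) = 887 \left(3 \sqrt{7} - 477\right) = 887 \left(-477 + 3 \sqrt{7}\right) = -423099 + 2661 \sqrt{7}$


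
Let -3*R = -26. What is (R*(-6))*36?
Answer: -1872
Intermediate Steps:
R = 26/3 (R = -1/3*(-26) = 26/3 ≈ 8.6667)
(R*(-6))*36 = ((26/3)*(-6))*36 = -52*36 = -1872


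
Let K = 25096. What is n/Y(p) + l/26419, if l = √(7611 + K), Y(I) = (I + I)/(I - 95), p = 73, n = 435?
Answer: -4785/73 + √32707/26419 ≈ -65.541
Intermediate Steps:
Y(I) = 2*I/(-95 + I) (Y(I) = (2*I)/(-95 + I) = 2*I/(-95 + I))
l = √32707 (l = √(7611 + 25096) = √32707 ≈ 180.85)
n/Y(p) + l/26419 = 435/((2*73/(-95 + 73))) + √32707/26419 = 435/((2*73/(-22))) + √32707*(1/26419) = 435/((2*73*(-1/22))) + √32707/26419 = 435/(-73/11) + √32707/26419 = 435*(-11/73) + √32707/26419 = -4785/73 + √32707/26419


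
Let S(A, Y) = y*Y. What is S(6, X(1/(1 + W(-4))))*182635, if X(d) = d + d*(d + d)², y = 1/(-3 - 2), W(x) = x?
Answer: 474851/27 ≈ 17587.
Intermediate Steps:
y = -⅕ (y = 1/(-5) = -⅕ ≈ -0.20000)
X(d) = d + 4*d³ (X(d) = d + d*(2*d)² = d + d*(4*d²) = d + 4*d³)
S(A, Y) = -Y/5
S(6, X(1/(1 + W(-4))))*182635 = -(1/(1 - 4) + 4*(1/(1 - 4))³)/5*182635 = -(1/(-3) + 4*(1/(-3))³)/5*182635 = -(-⅓ + 4*(-⅓)³)/5*182635 = -(-⅓ + 4*(-1/27))/5*182635 = -(-⅓ - 4/27)/5*182635 = -⅕*(-13/27)*182635 = (13/135)*182635 = 474851/27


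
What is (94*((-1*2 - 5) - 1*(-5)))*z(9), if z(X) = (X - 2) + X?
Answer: -3008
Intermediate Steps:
z(X) = -2 + 2*X (z(X) = (-2 + X) + X = -2 + 2*X)
(94*((-1*2 - 5) - 1*(-5)))*z(9) = (94*((-1*2 - 5) - 1*(-5)))*(-2 + 2*9) = (94*((-2 - 5) + 5))*(-2 + 18) = (94*(-7 + 5))*16 = (94*(-2))*16 = -188*16 = -3008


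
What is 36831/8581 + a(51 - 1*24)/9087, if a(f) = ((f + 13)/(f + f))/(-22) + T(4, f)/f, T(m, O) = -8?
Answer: 99400098271/23158737459 ≈ 4.2921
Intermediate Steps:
a(f) = -8/f - (13 + f)/(44*f) (a(f) = ((f + 13)/(f + f))/(-22) - 8/f = ((13 + f)/((2*f)))*(-1/22) - 8/f = ((13 + f)*(1/(2*f)))*(-1/22) - 8/f = ((13 + f)/(2*f))*(-1/22) - 8/f = -(13 + f)/(44*f) - 8/f = -8/f - (13 + f)/(44*f))
36831/8581 + a(51 - 1*24)/9087 = 36831/8581 + ((-365 - (51 - 1*24))/(44*(51 - 1*24)))/9087 = 36831*(1/8581) + ((-365 - (51 - 24))/(44*(51 - 24)))*(1/9087) = 36831/8581 + ((1/44)*(-365 - 1*27)/27)*(1/9087) = 36831/8581 + ((1/44)*(1/27)*(-365 - 27))*(1/9087) = 36831/8581 + ((1/44)*(1/27)*(-392))*(1/9087) = 36831/8581 - 98/297*1/9087 = 36831/8581 - 98/2698839 = 99400098271/23158737459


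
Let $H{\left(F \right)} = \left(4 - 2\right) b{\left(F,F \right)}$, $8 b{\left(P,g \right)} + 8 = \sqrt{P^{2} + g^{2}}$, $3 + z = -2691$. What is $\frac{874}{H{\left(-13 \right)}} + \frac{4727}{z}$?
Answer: $\frac{37025297}{369078} + \frac{22724 \sqrt{2}}{137} \approx 334.89$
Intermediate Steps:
$z = -2694$ ($z = -3 - 2691 = -2694$)
$b{\left(P,g \right)} = -1 + \frac{\sqrt{P^{2} + g^{2}}}{8}$
$H{\left(F \right)} = -2 + \frac{\sqrt{2} \sqrt{F^{2}}}{4}$ ($H{\left(F \right)} = \left(4 - 2\right) \left(-1 + \frac{\sqrt{F^{2} + F^{2}}}{8}\right) = 2 \left(-1 + \frac{\sqrt{2 F^{2}}}{8}\right) = 2 \left(-1 + \frac{\sqrt{2} \sqrt{F^{2}}}{8}\right) = -2 + \frac{\sqrt{2} \sqrt{F^{2}}}{4}$)
$\frac{874}{H{\left(-13 \right)}} + \frac{4727}{z} = \frac{874}{-2 + \frac{\sqrt{2} \sqrt{\left(-13\right)^{2}}}{4}} + \frac{4727}{-2694} = \frac{874}{-2 + \frac{\sqrt{2} \sqrt{169}}{4}} + 4727 \left(- \frac{1}{2694}\right) = \frac{874}{-2 + \frac{1}{4} \sqrt{2} \cdot 13} - \frac{4727}{2694} = \frac{874}{-2 + \frac{13 \sqrt{2}}{4}} - \frac{4727}{2694} = - \frac{4727}{2694} + \frac{874}{-2 + \frac{13 \sqrt{2}}{4}}$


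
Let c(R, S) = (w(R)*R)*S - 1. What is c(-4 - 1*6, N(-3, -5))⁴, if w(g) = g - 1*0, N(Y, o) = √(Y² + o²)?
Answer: 115602040001 - 136000400*√34 ≈ 1.1481e+11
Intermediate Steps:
w(g) = g (w(g) = g + 0 = g)
c(R, S) = -1 + S*R² (c(R, S) = (R*R)*S - 1 = R²*S - 1 = S*R² - 1 = -1 + S*R²)
c(-4 - 1*6, N(-3, -5))⁴ = (-1 + √((-3)² + (-5)²)*(-4 - 1*6)²)⁴ = (-1 + √(9 + 25)*(-4 - 6)²)⁴ = (-1 + √34*(-10)²)⁴ = (-1 + √34*100)⁴ = (-1 + 100*√34)⁴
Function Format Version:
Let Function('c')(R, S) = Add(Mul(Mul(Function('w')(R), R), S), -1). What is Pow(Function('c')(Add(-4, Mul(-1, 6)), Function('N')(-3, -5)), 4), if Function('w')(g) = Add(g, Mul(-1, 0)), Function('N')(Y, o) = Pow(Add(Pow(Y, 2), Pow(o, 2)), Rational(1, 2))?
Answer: Add(115602040001, Mul(-136000400, Pow(34, Rational(1, 2)))) ≈ 1.1481e+11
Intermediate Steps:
Function('w')(g) = g (Function('w')(g) = Add(g, 0) = g)
Function('c')(R, S) = Add(-1, Mul(S, Pow(R, 2))) (Function('c')(R, S) = Add(Mul(Mul(R, R), S), -1) = Add(Mul(Pow(R, 2), S), -1) = Add(Mul(S, Pow(R, 2)), -1) = Add(-1, Mul(S, Pow(R, 2))))
Pow(Function('c')(Add(-4, Mul(-1, 6)), Function('N')(-3, -5)), 4) = Pow(Add(-1, Mul(Pow(Add(Pow(-3, 2), Pow(-5, 2)), Rational(1, 2)), Pow(Add(-4, Mul(-1, 6)), 2))), 4) = Pow(Add(-1, Mul(Pow(Add(9, 25), Rational(1, 2)), Pow(Add(-4, -6), 2))), 4) = Pow(Add(-1, Mul(Pow(34, Rational(1, 2)), Pow(-10, 2))), 4) = Pow(Add(-1, Mul(Pow(34, Rational(1, 2)), 100)), 4) = Pow(Add(-1, Mul(100, Pow(34, Rational(1, 2)))), 4)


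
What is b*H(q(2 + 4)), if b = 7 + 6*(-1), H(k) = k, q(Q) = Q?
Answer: 6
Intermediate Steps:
b = 1 (b = 7 - 6 = 1)
b*H(q(2 + 4)) = 1*(2 + 4) = 1*6 = 6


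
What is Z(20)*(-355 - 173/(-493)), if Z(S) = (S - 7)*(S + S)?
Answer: -90917840/493 ≈ -1.8442e+5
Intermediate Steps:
Z(S) = 2*S*(-7 + S) (Z(S) = (-7 + S)*(2*S) = 2*S*(-7 + S))
Z(20)*(-355 - 173/(-493)) = (2*20*(-7 + 20))*(-355 - 173/(-493)) = (2*20*13)*(-355 - 173*(-1/493)) = 520*(-355 + 173/493) = 520*(-174842/493) = -90917840/493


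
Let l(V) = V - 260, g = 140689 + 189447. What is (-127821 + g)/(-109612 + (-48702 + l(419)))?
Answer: -40463/31631 ≈ -1.2792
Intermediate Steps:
g = 330136
l(V) = -260 + V
(-127821 + g)/(-109612 + (-48702 + l(419))) = (-127821 + 330136)/(-109612 + (-48702 + (-260 + 419))) = 202315/(-109612 + (-48702 + 159)) = 202315/(-109612 - 48543) = 202315/(-158155) = 202315*(-1/158155) = -40463/31631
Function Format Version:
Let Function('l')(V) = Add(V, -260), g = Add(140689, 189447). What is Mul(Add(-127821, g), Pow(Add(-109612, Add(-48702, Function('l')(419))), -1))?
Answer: Rational(-40463, 31631) ≈ -1.2792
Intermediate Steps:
g = 330136
Function('l')(V) = Add(-260, V)
Mul(Add(-127821, g), Pow(Add(-109612, Add(-48702, Function('l')(419))), -1)) = Mul(Add(-127821, 330136), Pow(Add(-109612, Add(-48702, Add(-260, 419))), -1)) = Mul(202315, Pow(Add(-109612, Add(-48702, 159)), -1)) = Mul(202315, Pow(Add(-109612, -48543), -1)) = Mul(202315, Pow(-158155, -1)) = Mul(202315, Rational(-1, 158155)) = Rational(-40463, 31631)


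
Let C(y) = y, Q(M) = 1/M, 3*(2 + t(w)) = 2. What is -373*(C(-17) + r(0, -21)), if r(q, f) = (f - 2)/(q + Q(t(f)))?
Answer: -15293/3 ≈ -5097.7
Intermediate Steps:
t(w) = -4/3 (t(w) = -2 + (⅓)*2 = -2 + ⅔ = -4/3)
r(q, f) = (-2 + f)/(-¾ + q) (r(q, f) = (f - 2)/(q + 1/(-4/3)) = (-2 + f)/(q - ¾) = (-2 + f)/(-¾ + q))
-373*(C(-17) + r(0, -21)) = -373*(-17 + 4*(-2 - 21)/(-3 + 4*0)) = -373*(-17 + 4*(-23)/(-3 + 0)) = -373*(-17 + 4*(-23)/(-3)) = -373*(-17 + 4*(-⅓)*(-23)) = -373*(-17 + 92/3) = -373*41/3 = -15293/3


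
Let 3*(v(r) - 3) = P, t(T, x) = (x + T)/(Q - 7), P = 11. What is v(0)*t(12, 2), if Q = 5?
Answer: -140/3 ≈ -46.667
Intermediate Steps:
t(T, x) = -T/2 - x/2 (t(T, x) = (x + T)/(5 - 7) = (T + x)/(-2) = (T + x)*(-½) = -T/2 - x/2)
v(r) = 20/3 (v(r) = 3 + (⅓)*11 = 3 + 11/3 = 20/3)
v(0)*t(12, 2) = 20*(-½*12 - ½*2)/3 = 20*(-6 - 1)/3 = (20/3)*(-7) = -140/3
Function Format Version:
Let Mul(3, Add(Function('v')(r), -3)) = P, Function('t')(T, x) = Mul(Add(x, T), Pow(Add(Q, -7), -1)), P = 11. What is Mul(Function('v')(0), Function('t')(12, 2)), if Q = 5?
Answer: Rational(-140, 3) ≈ -46.667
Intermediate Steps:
Function('t')(T, x) = Add(Mul(Rational(-1, 2), T), Mul(Rational(-1, 2), x)) (Function('t')(T, x) = Mul(Add(x, T), Pow(Add(5, -7), -1)) = Mul(Add(T, x), Pow(-2, -1)) = Mul(Add(T, x), Rational(-1, 2)) = Add(Mul(Rational(-1, 2), T), Mul(Rational(-1, 2), x)))
Function('v')(r) = Rational(20, 3) (Function('v')(r) = Add(3, Mul(Rational(1, 3), 11)) = Add(3, Rational(11, 3)) = Rational(20, 3))
Mul(Function('v')(0), Function('t')(12, 2)) = Mul(Rational(20, 3), Add(Mul(Rational(-1, 2), 12), Mul(Rational(-1, 2), 2))) = Mul(Rational(20, 3), Add(-6, -1)) = Mul(Rational(20, 3), -7) = Rational(-140, 3)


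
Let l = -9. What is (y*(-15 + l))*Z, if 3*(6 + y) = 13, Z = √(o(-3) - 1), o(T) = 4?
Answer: 40*√3 ≈ 69.282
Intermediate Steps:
Z = √3 (Z = √(4 - 1) = √3 ≈ 1.7320)
y = -5/3 (y = -6 + (⅓)*13 = -6 + 13/3 = -5/3 ≈ -1.6667)
(y*(-15 + l))*Z = (-5*(-15 - 9)/3)*√3 = (-5/3*(-24))*√3 = 40*√3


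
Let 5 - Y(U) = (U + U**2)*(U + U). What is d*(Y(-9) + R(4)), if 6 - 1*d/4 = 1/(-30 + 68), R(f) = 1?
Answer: 591108/19 ≈ 31111.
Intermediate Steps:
Y(U) = 5 - 2*U*(U + U**2) (Y(U) = 5 - (U + U**2)*(U + U) = 5 - (U + U**2)*2*U = 5 - 2*U*(U + U**2))
d = 454/19 (d = 24 - 4/(-30 + 68) = 24 - 4/38 = 24 - 4*1/38 = 24 - 2/19 = 454/19 ≈ 23.895)
d*(Y(-9) + R(4)) = 454*((5 - 2*(-9)**2 - 2*(-9)**3) + 1)/19 = 454*((5 - 2*81 - 2*(-729)) + 1)/19 = 454*((5 - 162 + 1458) + 1)/19 = 454*(1301 + 1)/19 = (454/19)*1302 = 591108/19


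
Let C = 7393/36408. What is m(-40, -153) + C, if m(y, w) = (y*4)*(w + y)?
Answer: 1124286433/36408 ≈ 30880.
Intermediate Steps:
m(y, w) = 4*y*(w + y) (m(y, w) = (4*y)*(w + y) = 4*y*(w + y))
C = 7393/36408 (C = 7393*(1/36408) = 7393/36408 ≈ 0.20306)
m(-40, -153) + C = 4*(-40)*(-153 - 40) + 7393/36408 = 4*(-40)*(-193) + 7393/36408 = 30880 + 7393/36408 = 1124286433/36408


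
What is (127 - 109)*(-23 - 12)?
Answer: -630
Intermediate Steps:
(127 - 109)*(-23 - 12) = 18*(-35) = -630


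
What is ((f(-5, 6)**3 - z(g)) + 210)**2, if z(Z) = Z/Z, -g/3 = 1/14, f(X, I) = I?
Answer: 180625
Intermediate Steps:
g = -3/14 ≈ -0.21429
z(Z) = 1
((f(-5, 6)**3 - z(g)) + 210)**2 = ((6**3 - 1*1) + 210)**2 = ((216 - 1) + 210)**2 = (215 + 210)**2 = 425**2 = 180625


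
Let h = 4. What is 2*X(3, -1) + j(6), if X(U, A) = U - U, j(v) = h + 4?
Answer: 8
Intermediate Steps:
j(v) = 8 (j(v) = 4 + 4 = 8)
X(U, A) = 0
2*X(3, -1) + j(6) = 2*0 + 8 = 0 + 8 = 8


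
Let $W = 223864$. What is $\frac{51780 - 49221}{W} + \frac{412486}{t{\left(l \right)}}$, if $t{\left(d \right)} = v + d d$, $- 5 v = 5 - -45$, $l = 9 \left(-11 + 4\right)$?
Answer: $\frac{92350896985}{886277576} \approx 104.2$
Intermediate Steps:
$l = -63$ ($l = 9 \left(-7\right) = -63$)
$v = -10$ ($v = - \frac{5 - -45}{5} = - \frac{5 + 45}{5} = \left(- \frac{1}{5}\right) 50 = -10$)
$t{\left(d \right)} = -10 + d^{2}$ ($t{\left(d \right)} = -10 + d d = -10 + d^{2}$)
$\frac{51780 - 49221}{W} + \frac{412486}{t{\left(l \right)}} = \frac{51780 - 49221}{223864} + \frac{412486}{-10 + \left(-63\right)^{2}} = 2559 \cdot \frac{1}{223864} + \frac{412486}{-10 + 3969} = \frac{2559}{223864} + \frac{412486}{3959} = \frac{92350896985}{886277576}$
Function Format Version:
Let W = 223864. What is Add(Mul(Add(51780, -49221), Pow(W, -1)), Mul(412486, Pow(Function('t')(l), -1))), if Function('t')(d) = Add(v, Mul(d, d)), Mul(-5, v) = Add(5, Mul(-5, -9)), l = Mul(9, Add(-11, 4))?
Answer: Rational(92350896985, 886277576) ≈ 104.20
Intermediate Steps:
l = -63 (l = Mul(9, -7) = -63)
v = -10 (v = Mul(Rational(-1, 5), Add(5, Mul(-5, -9))) = Mul(Rational(-1, 5), Add(5, 45)) = Mul(Rational(-1, 5), 50) = -10)
Function('t')(d) = Add(-10, Pow(d, 2)) (Function('t')(d) = Add(-10, Mul(d, d)) = Add(-10, Pow(d, 2)))
Add(Mul(Add(51780, -49221), Pow(W, -1)), Mul(412486, Pow(Function('t')(l), -1))) = Add(Mul(Add(51780, -49221), Pow(223864, -1)), Mul(412486, Pow(Add(-10, Pow(-63, 2)), -1))) = Add(Mul(2559, Rational(1, 223864)), Mul(412486, Pow(Add(-10, 3969), -1))) = Add(Rational(2559, 223864), Mul(412486, Pow(3959, -1))) = Add(Rational(2559, 223864), Mul(412486, Rational(1, 3959))) = Add(Rational(2559, 223864), Rational(412486, 3959)) = Rational(92350896985, 886277576)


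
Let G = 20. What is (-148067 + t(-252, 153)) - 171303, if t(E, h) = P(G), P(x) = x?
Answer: -319350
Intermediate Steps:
t(E, h) = 20
(-148067 + t(-252, 153)) - 171303 = (-148067 + 20) - 171303 = -148047 - 171303 = -319350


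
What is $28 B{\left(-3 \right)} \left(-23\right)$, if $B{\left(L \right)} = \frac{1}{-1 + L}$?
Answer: $161$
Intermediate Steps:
$28 B{\left(-3 \right)} \left(-23\right) = \frac{28}{-1 - 3} \left(-23\right) = \frac{28}{-4} \left(-23\right) = 28 \left(- \frac{1}{4}\right) \left(-23\right) = \left(-7\right) \left(-23\right) = 161$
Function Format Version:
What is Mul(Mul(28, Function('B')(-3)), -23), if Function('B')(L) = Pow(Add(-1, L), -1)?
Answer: 161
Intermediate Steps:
Mul(Mul(28, Function('B')(-3)), -23) = Mul(Mul(28, Pow(Add(-1, -3), -1)), -23) = Mul(Mul(28, Pow(-4, -1)), -23) = Mul(Mul(28, Rational(-1, 4)), -23) = Mul(-7, -23) = 161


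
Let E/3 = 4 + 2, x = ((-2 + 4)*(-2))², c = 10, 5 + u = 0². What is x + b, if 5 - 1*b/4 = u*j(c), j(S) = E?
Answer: 396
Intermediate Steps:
u = -5 (u = -5 + 0² = -5 + 0 = -5)
x = 16 (x = (2*(-2))² = (-4)² = 16)
E = 18 (E = 3*(4 + 2) = 3*6 = 18)
j(S) = 18
b = 380 (b = 20 - (-20)*18 = 20 - 4*(-90) = 20 + 360 = 380)
x + b = 16 + 380 = 396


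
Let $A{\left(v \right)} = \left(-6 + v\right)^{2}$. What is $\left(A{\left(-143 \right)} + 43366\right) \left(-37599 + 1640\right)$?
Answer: $-2357723753$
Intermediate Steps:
$\left(A{\left(-143 \right)} + 43366\right) \left(-37599 + 1640\right) = \left(\left(-6 - 143\right)^{2} + 43366\right) \left(-37599 + 1640\right) = \left(\left(-149\right)^{2} + 43366\right) \left(-35959\right) = \left(22201 + 43366\right) \left(-35959\right) = 65567 \left(-35959\right) = -2357723753$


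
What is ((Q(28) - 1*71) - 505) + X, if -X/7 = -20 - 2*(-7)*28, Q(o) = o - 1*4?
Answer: -3156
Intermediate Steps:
Q(o) = -4 + o (Q(o) = o - 4 = -4 + o)
X = -2604 (X = -7*(-20 - 2*(-7)*28) = -7*(-20 + 14*28) = -7*(-20 + 392) = -7*372 = -2604)
((Q(28) - 1*71) - 505) + X = (((-4 + 28) - 1*71) - 505) - 2604 = ((24 - 71) - 505) - 2604 = (-47 - 505) - 2604 = -552 - 2604 = -3156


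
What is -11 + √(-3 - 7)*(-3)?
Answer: -11 - 3*I*√10 ≈ -11.0 - 9.4868*I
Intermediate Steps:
-11 + √(-3 - 7)*(-3) = -11 + √(-10)*(-3) = -11 + (I*√10)*(-3) = -11 - 3*I*√10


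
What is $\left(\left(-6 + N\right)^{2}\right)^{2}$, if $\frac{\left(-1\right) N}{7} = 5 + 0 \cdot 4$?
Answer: $2825761$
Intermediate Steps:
$N = -35$ ($N = - 7 \left(5 + 0 \cdot 4\right) = - 7 \left(5 + 0\right) = \left(-7\right) 5 = -35$)
$\left(\left(-6 + N\right)^{2}\right)^{2} = \left(\left(-6 - 35\right)^{2}\right)^{2} = \left(\left(-41\right)^{2}\right)^{2} = 1681^{2} = 2825761$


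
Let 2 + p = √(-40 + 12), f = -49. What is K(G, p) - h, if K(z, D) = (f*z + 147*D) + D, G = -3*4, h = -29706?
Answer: 29998 + 296*I*√7 ≈ 29998.0 + 783.14*I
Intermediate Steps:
p = -2 + 2*I*√7 (p = -2 + √(-40 + 12) = -2 + √(-28) = -2 + 2*I*√7 ≈ -2.0 + 5.2915*I)
G = -12
K(z, D) = -49*z + 148*D (K(z, D) = (-49*z + 147*D) + D = -49*z + 148*D)
K(G, p) - h = (-49*(-12) + 148*(-2 + 2*I*√7)) - 1*(-29706) = (588 + (-296 + 296*I*√7)) + 29706 = (292 + 296*I*√7) + 29706 = 29998 + 296*I*√7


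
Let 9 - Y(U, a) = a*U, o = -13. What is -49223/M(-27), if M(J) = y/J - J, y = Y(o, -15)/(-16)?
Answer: -3544056/1913 ≈ -1852.6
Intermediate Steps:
Y(U, a) = 9 - U*a (Y(U, a) = 9 - a*U = 9 - U*a)
y = 93/8 (y = (9 - 1*(-13)*(-15))/(-16) = (9 - 195)*(-1/16) = -186*(-1/16) = 93/8 ≈ 11.625)
M(J) = -J + 93/(8*J) (M(J) = 93/(8*J) - J = -J + 93/(8*J))
-49223/M(-27) = -49223/(-1*(-27) + (93/8)/(-27)) = -49223/(27 + (93/8)*(-1/27)) = -49223/(27 - 31/72) = -49223/1913/72 = -49223*72/1913 = -3544056/1913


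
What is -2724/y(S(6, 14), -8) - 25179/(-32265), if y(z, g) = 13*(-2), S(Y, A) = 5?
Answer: 14757419/139815 ≈ 105.55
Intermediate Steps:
y(z, g) = -26
-2724/y(S(6, 14), -8) - 25179/(-32265) = -2724/(-26) - 25179/(-32265) = -2724*(-1/26) - 25179*(-1/32265) = 1362/13 + 8393/10755 = 14757419/139815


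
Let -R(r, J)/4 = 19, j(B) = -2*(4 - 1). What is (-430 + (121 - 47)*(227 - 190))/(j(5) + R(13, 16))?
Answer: -1154/41 ≈ -28.146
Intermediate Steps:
j(B) = -6 (j(B) = -2*3 = -6)
R(r, J) = -76 (R(r, J) = -4*19 = -76)
(-430 + (121 - 47)*(227 - 190))/(j(5) + R(13, 16)) = (-430 + (121 - 47)*(227 - 190))/(-6 - 76) = (-430 + 74*37)/(-82) = (-430 + 2738)*(-1/82) = 2308*(-1/82) = -1154/41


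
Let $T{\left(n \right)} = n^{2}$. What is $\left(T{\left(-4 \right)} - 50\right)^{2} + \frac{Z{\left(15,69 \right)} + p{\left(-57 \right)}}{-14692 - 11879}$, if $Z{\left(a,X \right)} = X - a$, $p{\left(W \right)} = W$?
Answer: $\frac{10238693}{8857} \approx 1156.0$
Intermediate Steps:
$\left(T{\left(-4 \right)} - 50\right)^{2} + \frac{Z{\left(15,69 \right)} + p{\left(-57 \right)}}{-14692 - 11879} = \left(\left(-4\right)^{2} - 50\right)^{2} + \frac{\left(69 - 15\right) - 57}{-14692 - 11879} = \left(16 - 50\right)^{2} + \frac{\left(69 - 15\right) - 57}{-26571} = \left(-34\right)^{2} + \left(54 - 57\right) \left(- \frac{1}{26571}\right) = 1156 - - \frac{1}{8857} = 1156 + \frac{1}{8857} = \frac{10238693}{8857}$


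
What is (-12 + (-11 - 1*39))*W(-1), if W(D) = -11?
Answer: 682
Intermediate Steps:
(-12 + (-11 - 1*39))*W(-1) = (-12 + (-11 - 1*39))*(-11) = (-12 + (-11 - 39))*(-11) = (-12 - 50)*(-11) = -62*(-11) = 682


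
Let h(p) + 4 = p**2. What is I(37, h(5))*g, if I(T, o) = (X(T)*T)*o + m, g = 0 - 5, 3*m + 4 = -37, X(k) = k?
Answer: -431030/3 ≈ -1.4368e+5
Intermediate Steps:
m = -41/3 (m = -4/3 + (1/3)*(-37) = -4/3 - 37/3 = -41/3 ≈ -13.667)
g = -5
h(p) = -4 + p**2
I(T, o) = -41/3 + o*T**2 (I(T, o) = (T*T)*o - 41/3 = T**2*o - 41/3 = o*T**2 - 41/3 = -41/3 + o*T**2)
I(37, h(5))*g = (-41/3 + (-4 + 5**2)*37**2)*(-5) = (-41/3 + (-4 + 25)*1369)*(-5) = (-41/3 + 21*1369)*(-5) = (-41/3 + 28749)*(-5) = (86206/3)*(-5) = -431030/3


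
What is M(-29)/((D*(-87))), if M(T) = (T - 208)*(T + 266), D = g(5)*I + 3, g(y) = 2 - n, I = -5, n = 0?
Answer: -18723/203 ≈ -92.232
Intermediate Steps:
g(y) = 2 (g(y) = 2 - 1*0 = 2 + 0 = 2)
D = -7 (D = 2*(-5) + 3 = -10 + 3 = -7)
M(T) = (-208 + T)*(266 + T)
M(-29)/((D*(-87))) = (-55328 + (-29)**2 + 58*(-29))/((-7*(-87))) = (-55328 + 841 - 1682)/609 = -56169*1/609 = -18723/203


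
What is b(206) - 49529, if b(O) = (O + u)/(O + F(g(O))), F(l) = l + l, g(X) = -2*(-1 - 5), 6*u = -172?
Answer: -17087239/345 ≈ -49528.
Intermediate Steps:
u = -86/3 (u = (⅙)*(-172) = -86/3 ≈ -28.667)
g(X) = 12 (g(X) = -2*(-6) = 12)
F(l) = 2*l
b(O) = (-86/3 + O)/(24 + O) (b(O) = (O - 86/3)/(O + 2*12) = (-86/3 + O)/(O + 24) = (-86/3 + O)/(24 + O))
b(206) - 49529 = (-86/3 + 206)/(24 + 206) - 49529 = (532/3)/230 - 49529 = (1/230)*(532/3) - 49529 = 266/345 - 49529 = -17087239/345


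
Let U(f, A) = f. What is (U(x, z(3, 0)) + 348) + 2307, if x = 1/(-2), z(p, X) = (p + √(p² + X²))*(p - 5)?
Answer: 5309/2 ≈ 2654.5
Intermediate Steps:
z(p, X) = (-5 + p)*(p + √(X² + p²)) (z(p, X) = (p + √(X² + p²))*(-5 + p) = (-5 + p)*(p + √(X² + p²)))
x = -½ ≈ -0.50000
(U(x, z(3, 0)) + 348) + 2307 = (-½ + 348) + 2307 = 695/2 + 2307 = 5309/2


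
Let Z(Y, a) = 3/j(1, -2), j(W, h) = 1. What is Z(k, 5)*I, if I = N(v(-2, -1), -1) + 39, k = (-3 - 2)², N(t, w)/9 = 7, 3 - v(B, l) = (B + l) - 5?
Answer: 306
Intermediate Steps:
v(B, l) = 8 - B - l (v(B, l) = 3 - ((B + l) - 5) = 3 - (-5 + B + l) = 3 + (5 - B - l) = 8 - B - l)
N(t, w) = 63 (N(t, w) = 9*7 = 63)
k = 25 (k = (-5)² = 25)
Z(Y, a) = 3 (Z(Y, a) = 3/1 = 3*1 = 3)
I = 102 (I = 63 + 39 = 102)
Z(k, 5)*I = 3*102 = 306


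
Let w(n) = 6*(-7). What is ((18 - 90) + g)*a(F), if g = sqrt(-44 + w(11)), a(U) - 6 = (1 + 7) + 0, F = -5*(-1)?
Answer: -1008 + 14*I*sqrt(86) ≈ -1008.0 + 129.83*I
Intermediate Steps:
F = 5
w(n) = -42
a(U) = 14 (a(U) = 6 + ((1 + 7) + 0) = 6 + (8 + 0) = 6 + 8 = 14)
g = I*sqrt(86) (g = sqrt(-44 - 42) = sqrt(-86) = I*sqrt(86) ≈ 9.2736*I)
((18 - 90) + g)*a(F) = ((18 - 90) + I*sqrt(86))*14 = (-72 + I*sqrt(86))*14 = -1008 + 14*I*sqrt(86)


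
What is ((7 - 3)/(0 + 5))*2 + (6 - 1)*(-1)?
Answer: -17/5 ≈ -3.4000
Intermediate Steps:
((7 - 3)/(0 + 5))*2 + (6 - 1)*(-1) = (4/5)*2 + 5*(-1) = (4*(⅕))*2 - 5 = (⅘)*2 - 5 = 8/5 - 5 = -17/5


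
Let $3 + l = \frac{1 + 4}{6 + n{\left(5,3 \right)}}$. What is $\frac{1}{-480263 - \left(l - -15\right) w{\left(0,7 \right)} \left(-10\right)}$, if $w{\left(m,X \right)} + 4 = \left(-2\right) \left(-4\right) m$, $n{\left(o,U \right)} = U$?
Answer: $- \frac{9}{4326887} \approx -2.08 \cdot 10^{-6}$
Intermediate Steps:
$w{\left(m,X \right)} = -4 + 8 m$ ($w{\left(m,X \right)} = -4 + \left(-2\right) \left(-4\right) m = -4 + 8 m$)
$l = - \frac{22}{9}$ ($l = -3 + \frac{1 + 4}{6 + 3} = -3 + \frac{5}{9} = - \frac{22}{9} \approx -2.4444$)
$\frac{1}{-480263 - \left(l - -15\right) w{\left(0,7 \right)} \left(-10\right)} = \frac{1}{-480263 - \left(- \frac{22}{9} - -15\right) \left(-4 + 8 \cdot 0\right) \left(-10\right)} = \frac{1}{-480263 - \left(- \frac{22}{9} + 15\right) \left(-4 + 0\right) \left(-10\right)} = \frac{1}{-480263 - \frac{113}{9} \left(-4\right) \left(-10\right)} = \frac{1}{-480263 - \left(- \frac{452}{9}\right) \left(-10\right)} = \frac{1}{-480263 - \frac{4520}{9}} = \frac{1}{- \frac{4326887}{9}} = - \frac{9}{4326887}$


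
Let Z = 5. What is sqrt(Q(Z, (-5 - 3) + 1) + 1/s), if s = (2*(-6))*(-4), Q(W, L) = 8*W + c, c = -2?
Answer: 5*sqrt(219)/12 ≈ 6.1661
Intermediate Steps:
Q(W, L) = -2 + 8*W (Q(W, L) = 8*W - 2 = -2 + 8*W)
s = 48 (s = -12*(-4) = 48)
sqrt(Q(Z, (-5 - 3) + 1) + 1/s) = sqrt((-2 + 8*5) + 1/48) = sqrt((-2 + 40) + 1/48) = sqrt(38 + 1/48) = sqrt(1825/48) = 5*sqrt(219)/12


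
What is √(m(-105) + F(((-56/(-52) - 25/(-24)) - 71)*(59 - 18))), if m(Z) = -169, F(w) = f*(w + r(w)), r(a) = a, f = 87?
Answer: I*√332300631/26 ≈ 701.12*I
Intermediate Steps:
F(w) = 174*w (F(w) = 87*(w + w) = 87*(2*w) = 174*w)
√(m(-105) + F(((-56/(-52) - 25/(-24)) - 71)*(59 - 18))) = √(-169 + 174*(((-56/(-52) - 25/(-24)) - 71)*(59 - 18))) = √(-169 + 174*(((-56*(-1/52) - 25*(-1/24)) - 71)*41)) = √(-169 + 174*(((14/13 + 25/24) - 71)*41)) = √(-169 + 174*((661/312 - 71)*41)) = √(-169 + 174*(-21491/312*41)) = √(-169 + 174*(-881131/312)) = √(-169 - 25552799/52) = √(-25561587/52) = I*√332300631/26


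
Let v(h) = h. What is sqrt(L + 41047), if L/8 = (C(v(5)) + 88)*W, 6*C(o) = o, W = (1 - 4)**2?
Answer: sqrt(47443) ≈ 217.81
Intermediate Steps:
W = 9 (W = (-3)**2 = 9)
C(o) = o/6
L = 6396 (L = 8*(((1/6)*5 + 88)*9) = 8*((5/6 + 88)*9) = 8*((533/6)*9) = 8*(1599/2) = 6396)
sqrt(L + 41047) = sqrt(6396 + 41047) = sqrt(47443)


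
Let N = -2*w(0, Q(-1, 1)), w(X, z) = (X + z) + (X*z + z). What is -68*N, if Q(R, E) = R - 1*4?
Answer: -1360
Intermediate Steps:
Q(R, E) = -4 + R (Q(R, E) = R - 4 = -4 + R)
w(X, z) = X + 2*z + X*z (w(X, z) = (X + z) + (z + X*z) = X + 2*z + X*z)
N = 20 (N = -2*(0 + 2*(-4 - 1) + 0*(-4 - 1)) = -2*(0 + 2*(-5) + 0*(-5)) = -2*(0 - 10 + 0) = -2*(-10) = 20)
-68*N = -68*20 = -1360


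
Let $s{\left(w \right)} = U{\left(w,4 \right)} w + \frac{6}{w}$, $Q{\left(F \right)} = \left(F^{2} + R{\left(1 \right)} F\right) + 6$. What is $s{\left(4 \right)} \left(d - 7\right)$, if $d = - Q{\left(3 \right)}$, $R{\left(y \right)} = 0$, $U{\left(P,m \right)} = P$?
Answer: $-385$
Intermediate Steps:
$Q{\left(F \right)} = 6 + F^{2}$ ($Q{\left(F \right)} = \left(F^{2} + 0 F\right) + 6 = \left(F^{2} + 0\right) + 6 = F^{2} + 6 = 6 + F^{2}$)
$d = -15$ ($d = - (6 + 3^{2}) = - (6 + 9) = \left(-1\right) 15 = -15$)
$s{\left(w \right)} = w^{2} + \frac{6}{w}$ ($s{\left(w \right)} = w w + \frac{6}{w} = w^{2} + \frac{6}{w}$)
$s{\left(4 \right)} \left(d - 7\right) = \frac{6 + 4^{3}}{4} \left(-15 - 7\right) = \frac{6 + 64}{4} \left(-22\right) = \frac{1}{4} \cdot 70 \left(-22\right) = \frac{35}{2} \left(-22\right) = -385$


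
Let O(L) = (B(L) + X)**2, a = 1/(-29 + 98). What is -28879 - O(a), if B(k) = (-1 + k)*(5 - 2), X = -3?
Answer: -15295760/529 ≈ -28914.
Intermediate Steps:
a = 1/69 ≈ 0.014493
B(k) = -3 + 3*k (B(k) = (-1 + k)*3 = -3 + 3*k)
O(L) = (-6 + 3*L)**2 (O(L) = ((-3 + 3*L) - 3)**2 = (-6 + 3*L)**2)
-28879 - O(a) = -28879 - 9*(-2 + 1/69)**2 = -28879 - 9*(-137/69)**2 = -28879 - 9*18769/4761 = -28879 - 1*18769/529 = -28879 - 18769/529 = -15295760/529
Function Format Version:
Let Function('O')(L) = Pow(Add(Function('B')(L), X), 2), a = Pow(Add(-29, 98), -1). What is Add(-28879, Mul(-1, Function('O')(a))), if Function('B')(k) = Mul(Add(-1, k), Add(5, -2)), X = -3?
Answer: Rational(-15295760, 529) ≈ -28914.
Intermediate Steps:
a = Rational(1, 69) (a = Pow(69, -1) = Rational(1, 69) ≈ 0.014493)
Function('B')(k) = Add(-3, Mul(3, k)) (Function('B')(k) = Mul(Add(-1, k), 3) = Add(-3, Mul(3, k)))
Function('O')(L) = Pow(Add(-6, Mul(3, L)), 2) (Function('O')(L) = Pow(Add(Add(-3, Mul(3, L)), -3), 2) = Pow(Add(-6, Mul(3, L)), 2))
Add(-28879, Mul(-1, Function('O')(a))) = Add(-28879, Mul(-1, Mul(9, Pow(Add(-2, Rational(1, 69)), 2)))) = Add(-28879, Mul(-1, Mul(9, Pow(Rational(-137, 69), 2)))) = Add(-28879, Mul(-1, Mul(9, Rational(18769, 4761)))) = Add(-28879, Mul(-1, Rational(18769, 529))) = Add(-28879, Rational(-18769, 529)) = Rational(-15295760, 529)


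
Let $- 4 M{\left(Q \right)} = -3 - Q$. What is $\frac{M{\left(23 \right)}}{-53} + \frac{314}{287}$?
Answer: $\frac{29553}{30422} \approx 0.97144$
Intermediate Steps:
$M{\left(Q \right)} = \frac{3}{4} + \frac{Q}{4}$ ($M{\left(Q \right)} = - \frac{-3 - Q}{4} = \frac{3}{4} + \frac{Q}{4}$)
$\frac{M{\left(23 \right)}}{-53} + \frac{314}{287} = \frac{\frac{3}{4} + \frac{1}{4} \cdot 23}{-53} + \frac{314}{287} = \left(\frac{3}{4} + \frac{23}{4}\right) \left(- \frac{1}{53}\right) + 314 \cdot \frac{1}{287} = \frac{13}{2} \left(- \frac{1}{53}\right) + \frac{314}{287} = - \frac{13}{106} + \frac{314}{287} = \frac{29553}{30422}$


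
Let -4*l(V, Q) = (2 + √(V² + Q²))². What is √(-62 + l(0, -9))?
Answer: 3*I*√41/2 ≈ 9.6047*I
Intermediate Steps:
l(V, Q) = -(2 + √(Q² + V²))²/4 (l(V, Q) = -(2 + √(V² + Q²))²/4 = -(2 + √(Q² + V²))²/4)
√(-62 + l(0, -9)) = √(-62 - (2 + √((-9)² + 0²))²/4) = √(-62 - (2 + √(81 + 0))²/4) = √(-62 - (2 + √81)²/4) = √(-62 - (2 + 9)²/4) = √(-62 - ¼*11²) = √(-62 - ¼*121) = √(-62 - 121/4) = √(-369/4) = 3*I*√41/2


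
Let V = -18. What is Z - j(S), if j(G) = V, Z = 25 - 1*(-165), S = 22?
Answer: 208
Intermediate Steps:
Z = 190 (Z = 25 + 165 = 190)
j(G) = -18
Z - j(S) = 190 - 1*(-18) = 190 + 18 = 208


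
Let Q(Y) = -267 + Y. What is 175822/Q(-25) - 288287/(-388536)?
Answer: -17057249197/28363128 ≈ -601.39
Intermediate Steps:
175822/Q(-25) - 288287/(-388536) = 175822/(-267 - 25) - 288287/(-388536) = 175822/(-292) - 288287*(-1/388536) = 175822*(-1/292) + 288287/388536 = -87911/146 + 288287/388536 = -17057249197/28363128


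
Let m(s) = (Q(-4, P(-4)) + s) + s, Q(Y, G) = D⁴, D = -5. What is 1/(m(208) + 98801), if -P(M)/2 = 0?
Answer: 1/99842 ≈ 1.0016e-5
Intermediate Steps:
P(M) = 0 (P(M) = -2*0 = 0)
Q(Y, G) = 625 (Q(Y, G) = (-5)⁴ = 625)
m(s) = 625 + 2*s (m(s) = (625 + s) + s = 625 + 2*s)
1/(m(208) + 98801) = 1/((625 + 2*208) + 98801) = 1/((625 + 416) + 98801) = 1/(1041 + 98801) = 1/99842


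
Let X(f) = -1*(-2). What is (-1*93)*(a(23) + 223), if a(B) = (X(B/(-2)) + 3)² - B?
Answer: -20925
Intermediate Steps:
X(f) = 2
a(B) = 25 - B (a(B) = (2 + 3)² - B = 5² - B = 25 - B)
(-1*93)*(a(23) + 223) = (-1*93)*((25 - 1*23) + 223) = -93*((25 - 23) + 223) = -93*(2 + 223) = -93*225 = -20925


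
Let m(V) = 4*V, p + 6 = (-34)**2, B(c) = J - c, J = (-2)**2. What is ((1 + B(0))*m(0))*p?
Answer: 0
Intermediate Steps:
J = 4
B(c) = 4 - c
p = 1150 (p = -6 + (-34)**2 = -6 + 1156 = 1150)
((1 + B(0))*m(0))*p = ((1 + (4 - 1*0))*(4*0))*1150 = ((1 + (4 + 0))*0)*1150 = ((1 + 4)*0)*1150 = (5*0)*1150 = 0*1150 = 0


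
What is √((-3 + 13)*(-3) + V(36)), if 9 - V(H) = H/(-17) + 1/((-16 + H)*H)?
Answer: I*√19646645/1020 ≈ 4.3455*I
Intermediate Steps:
V(H) = 9 + H/17 - 1/(H*(-16 + H)) (V(H) = 9 - (H/(-17) + 1/((-16 + H)*H)) = 9 - (H*(-1/17) + 1/(H*(-16 + H))) = 9 - (-H/17 + 1/(H*(-16 + H))) = 9 + (H/17 - 1/(H*(-16 + H))) = 9 + H/17 - 1/(H*(-16 + H)))
√((-3 + 13)*(-3) + V(36)) = √((-3 + 13)*(-3) + (1/17)*(-17 + 36³ - 2448*36 + 137*36²)/(36*(-16 + 36))) = √(10*(-3) + (1/17)*(1/36)*(-17 + 46656 - 88128 + 137*1296)/20) = √(-30 + (1/17)*(1/36)*(1/20)*(-17 + 46656 - 88128 + 177552)) = √(-30 + (1/17)*(1/36)*(1/20)*136063) = √(-30 + 136063/12240) = √(-231137/12240) = I*√19646645/1020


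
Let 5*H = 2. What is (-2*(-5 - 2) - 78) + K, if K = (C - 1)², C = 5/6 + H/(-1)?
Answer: -57311/900 ≈ -63.679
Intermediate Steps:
H = ⅖ (H = (⅕)*2 = ⅖ ≈ 0.40000)
C = 13/30 (C = 5/6 + (⅖)/(-1) = 5*(⅙) + (⅖)*(-1) = ⅚ - ⅖ = 13/30 ≈ 0.43333)
K = 289/900 (K = (13/30 - 1)² = (-17/30)² = 289/900 ≈ 0.32111)
(-2*(-5 - 2) - 78) + K = (-2*(-5 - 2) - 78) + 289/900 = (-2*(-7) - 78) + 289/900 = (14 - 78) + 289/900 = -64 + 289/900 = -57311/900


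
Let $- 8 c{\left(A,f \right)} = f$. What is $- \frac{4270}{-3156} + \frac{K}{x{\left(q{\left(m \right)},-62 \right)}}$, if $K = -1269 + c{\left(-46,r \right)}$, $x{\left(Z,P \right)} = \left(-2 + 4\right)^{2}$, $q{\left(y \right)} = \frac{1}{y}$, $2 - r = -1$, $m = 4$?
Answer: $- \frac{7978135}{25248} \approx -315.99$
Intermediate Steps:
$r = 3$ ($r = 2 - -1 = 2 + 1 = 3$)
$c{\left(A,f \right)} = - \frac{f}{8}$
$x{\left(Z,P \right)} = 4$ ($x{\left(Z,P \right)} = 2^{2} = 4$)
$K = - \frac{10155}{8}$ ($K = -1269 - \frac{3}{8} = - \frac{10155}{8} \approx -1269.4$)
$- \frac{4270}{-3156} + \frac{K}{x{\left(q{\left(m \right)},-62 \right)}} = - \frac{4270}{-3156} - \frac{10155}{8 \cdot 4} = \left(-4270\right) \left(- \frac{1}{3156}\right) - \frac{10155}{32} = \frac{2135}{1578} - \frac{10155}{32} = - \frac{7978135}{25248}$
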